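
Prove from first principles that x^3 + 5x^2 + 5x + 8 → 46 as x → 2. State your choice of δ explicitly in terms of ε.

Let ε > 0. We want δ > 0 such that 0 < |x − 2| < δ implies |(x^3 + 5x^2 + 5x + 8) − 46| < ε.
(x^3 + 5x^2 + 5x + 8) − 46 = x^3 + 5x^2 + 5x - 38 = (x − 2)(x^2 + 7x + 19).
So |(x^3 + 5x^2 + 5x + 8) − 46| = |x − 2|·|x^2 + 7x + 19|.
Assume first that |x − 2| < 1, so |x| < 3. Then |x^2 + 7x + 19| ≤ 3^2 + 7·3 + 19 = 49.
Hence |(x^3 + 5x^2 + 5x + 8) − 46| ≤ 49|x − 2| < ε provided |x − 2| < ε/49.
Choosing δ = min(1, ε/49) ensures both conditions, hence |(x^3 + 5x^2 + 5x + 8) − 46| < ε.

δ = min(1, ε/49)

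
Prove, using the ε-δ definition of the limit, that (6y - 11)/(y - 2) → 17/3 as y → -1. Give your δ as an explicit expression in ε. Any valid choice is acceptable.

δ = min(3/2, (9/2)ε)

Suppose ε > 0. We want δ > 0 with 0 < |y + 1| < δ ⇒ |(6y - 11)/(y - 2) − (17/3)| < ε.
Combining over a common denominator, (6y - 11)/(y - 2) − (17/3) = [(6y - 11)·(-3) − (-17)·(y - 2)] / [(-3)·(y - 2)] = -1(y + 1) / ((-3)(y - 2)).
So |(6y - 11)/(y - 2) − (17/3)| = |y + 1| / (3·|y − 2|).
Require δ ≤ 3/2, so |y − 2| ≥ |-3| − |y + 1| > 3 − 3/2 = 3/2.
Hence |(6y - 11)/(y - 2) − (17/3)| < |y + 1|/(3·(3/2)) = (2/9)|y + 1|, which is < ε once |y + 1| < (9/2)ε.
Take δ = min(3/2, (9/2)ε). Then 0 < |y + 1| < δ forces both bounds, so |(6y - 11)/(y - 2) − (17/3)| < ε.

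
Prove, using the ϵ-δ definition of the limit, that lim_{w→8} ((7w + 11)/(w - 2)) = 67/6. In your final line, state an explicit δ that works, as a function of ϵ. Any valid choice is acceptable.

Suppose ϵ > 0. We want δ > 0 with 0 < |w − 8| < δ ⇒ |(7w + 11)/(w - 2) − (67/6)| < ϵ.
Combining over a common denominator, (7w + 11)/(w - 2) − (67/6) = [(7w + 11)·6 − 67·(w - 2)] / [6·(w - 2)] = -25(w − 8) / (6(w - 2)).
So |(7w + 11)/(w - 2) − (67/6)| = 25|w − 8| / (6·|w − 2|).
Require δ ≤ 3, so |w − 2| ≥ |6| − |w − 8| > 6 − 3 = 3.
Hence |(7w + 11)/(w - 2) − (67/6)| < 25|w − 8|/(6·3) = (25/18)|w − 8|, which is < ϵ once |w − 8| < (18/25)ϵ.
Take δ = min(3, (18/25)ϵ). Then 0 < |w − 8| < δ forces both bounds, so |(7w + 11)/(w - 2) − (67/6)| < ϵ.

δ = min(3, (18/25)ϵ)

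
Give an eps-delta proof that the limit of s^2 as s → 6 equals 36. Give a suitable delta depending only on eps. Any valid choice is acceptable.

delta = min(2, eps/14)

Let eps > 0 be given. We seek delta > 0 with 0 < |s − 6| < delta ⇒ |s^2 − 36| < eps.
Factor: s^2 − 36 = (s − 6)(s + 6), so |s^2 − 36| = |s − 6|·|s + 6|.
Impose delta ≤ 2 so that |s| < 8; then |s + 6| ≤ 14.
Hence |s^2 − 36| ≤ 14|s − 6|, which is < eps once |s − 6| < eps/14.
Take delta = min(2, eps/14). If 0 < |s − 6| < delta then both bounds hold and |s^2 − 36| ≤ 14|s − 6| < 14·(eps/14) = eps.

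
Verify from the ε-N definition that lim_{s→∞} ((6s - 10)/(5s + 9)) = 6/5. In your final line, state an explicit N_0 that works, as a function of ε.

N_0 = (104/25)/ε

Let ε > 0 be given. We seek N_0 > 0 such that s > N_0 implies |(6s - 10)/(5s + 9) − (6/5)| < ε.
(6s - 10)/(5s + 9) − (6/5) = (5(6s - 10) − 6(5s + 9)) / (5(5s + 9)) = -104/(5(5s + 9)).
For s > 0 we have 5s + 9 > 5s, so |(6s - 10)/(5s + 9) − (6/5)| = 104/(5(5s + 9)) < 104/(5·5s) = (104/25)/s.
Thus |(6s - 10)/(5s + 9) − (6/5)| < ε whenever s > (104/25)/ε.
Take N_0 = (104/25)/ε. If s > N_0 then |(6s - 10)/(5s + 9) − (6/5)| < (104/25)/s < ε.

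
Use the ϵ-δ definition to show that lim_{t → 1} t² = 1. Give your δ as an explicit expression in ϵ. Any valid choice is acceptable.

Fix ϵ > 0. We seek δ > 0 with 0 < |t − 1| < δ ⇒ |t² − 1| < ϵ.
Factor: t² − 1 = (t − 1)(t + 1), so |t² − 1| = |t − 1|·|t + 1|.
Restrict δ ≤ 2. Then |t − 1| < 2 gives |t| < 3, so by the triangle inequality |t + 1| ≤ 3 + 1 = 4.
Hence |t² − 1| ≤ 4|t − 1|, which is < ϵ once |t − 1| < ϵ/4.
Take δ = min(2, ϵ/4). If 0 < |t − 1| < δ then both bounds hold and |t² − 1| ≤ 4|t − 1| < 4·(ϵ/4) = ϵ.

δ = min(2, ϵ/4)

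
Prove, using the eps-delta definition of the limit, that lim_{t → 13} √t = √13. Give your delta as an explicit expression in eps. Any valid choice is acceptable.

delta = min(13, √13·eps)

Let eps > 0. We want delta > 0 such that 0 < |t − 13| < delta implies |√t − √13| < eps.
Rationalise: √t − √13 = (t − 13)/(√t + √13), so |√t − √13| = |t − 13|/(√t + √13).
Restrict delta ≤ 13 so that |t − 13| < 13 forces t > 0, and then √t + √13 > √13.
Hence |√t − √13| < |t − 13|/√13, which is < eps once |t − 13| < √13·eps.
Take delta = min(13, √13·eps). If 0 < |t − 13| < delta then t > 0 and |√t − √13| < |t − 13|/√13 < eps.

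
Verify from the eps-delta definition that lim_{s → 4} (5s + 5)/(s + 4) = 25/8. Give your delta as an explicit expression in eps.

Let eps > 0. We want delta > 0 with 0 < |s − 4| < delta ⇒ |(5s + 5)/(s + 4) − (25/8)| < eps.
Combining over a common denominator, (5s + 5)/(s + 4) − (25/8) = [(5s + 5)·8 − 25·(s + 4)] / [8·(s + 4)] = 15(s − 4) / (8(s + 4)).
So |(5s + 5)/(s + 4) − (25/8)| = 15|s − 4| / (8·|s + 4|).
Require delta ≤ 4, so |s + 4| ≥ |8| − |s − 4| > 8 − 4 = 4.
Hence |(5s + 5)/(s + 4) − (25/8)| < 15|s − 4|/(8·4) = (15/32)|s − 4|, which is < eps once |s − 4| < (32/15)eps.
Take delta = min(4, (32/15)eps). Then 0 < |s − 4| < delta forces both bounds, so |(5s + 5)/(s + 4) − (25/8)| < eps.

delta = min(4, (32/15)eps)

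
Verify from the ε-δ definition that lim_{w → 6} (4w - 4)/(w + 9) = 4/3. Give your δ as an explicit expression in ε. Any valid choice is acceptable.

δ = min(15/2, (45/16)ε)

Suppose ε > 0. We want δ > 0 with 0 < |w − 6| < δ ⇒ |(4w - 4)/(w + 9) − (4/3)| < ε.
Combining over a common denominator, (4w - 4)/(w + 9) − (4/3) = [(4w - 4)·15 − 20·(w + 9)] / [15·(w + 9)] = 40(w − 6) / (15(w + 9)).
So |(4w - 4)/(w + 9) − (4/3)| = 40|w − 6| / (15·|w + 9|).
Require δ ≤ 15/2, so |w + 9| ≥ |15| − |w − 6| > 15 − 15/2 = 15/2.
Hence |(4w - 4)/(w + 9) − (4/3)| < 40|w − 6|/(15·(15/2)) = (16/45)|w − 6|, which is < ε once |w − 6| < (45/16)ε.
Take δ = min(15/2, (45/16)ε). Then 0 < |w − 6| < δ forces both bounds, so |(4w - 4)/(w + 9) − (4/3)| < ε.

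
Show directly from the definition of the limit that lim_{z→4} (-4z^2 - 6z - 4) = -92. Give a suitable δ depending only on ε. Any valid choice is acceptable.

δ = min(1, ε/42)

Let ε > 0. We want δ > 0 such that 0 < |z − 4| < δ implies |(-4z^2 - 6z - 4) + 92| < ε.
(-4z^2 - 6z - 4) + 92 = -4z^2 - 6z + 88 = (z − 4)(-4z - 22).
So |(-4z^2 - 6z - 4) + 92| = |z − 4|·|-4z - 22|.
Assume first that |z − 4| < 1, so |z| < 5. Then |-4z - 22| ≤ 4·5 + 22 = 42.
Hence |(-4z^2 - 6z - 4) + 92| ≤ 42|z − 4| < ε provided |z − 4| < ε/42.
Take δ = min(1, ε/42). Then 0 < |z − 4| < δ gives both |z − 4| < 1 and |z − 4| < ε/42, so |(-4z^2 - 6z - 4) + 92| < ε.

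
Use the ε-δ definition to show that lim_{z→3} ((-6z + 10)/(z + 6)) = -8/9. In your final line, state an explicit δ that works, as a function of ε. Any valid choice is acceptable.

δ = min(9/2, (81/92)ε)

Fix ε > 0. We want δ > 0 with 0 < |z − 3| < δ ⇒ |(-6z + 10)/(z + 6) + 8/9| < ε.
Combining over a common denominator, (-6z + 10)/(z + 6) + 8/9 = [(-6z + 10)·9 − (-8)·(z + 6)] / [9·(z + 6)] = -46(z − 3) / (9(z + 6)).
So |(-6z + 10)/(z + 6) + 8/9| = 46|z − 3| / (9·|z + 6|).
Restrict δ ≤ 9/2. Then |z − 3| < 9/2 gives |z + 6| = |(z − 3) + 9| ≥ 9 − 9/2 = 9/2.
Hence |(-6z + 10)/(z + 6) + 8/9| < 46|z − 3|/(9·(9/2)) = (92/81)|z − 3|, which is < ε once |z − 3| < (81/92)ε.
Take δ = min(9/2, (81/92)ε). Then 0 < |z − 3| < δ forces both bounds, so |(-6z + 10)/(z + 6) + 8/9| < ε.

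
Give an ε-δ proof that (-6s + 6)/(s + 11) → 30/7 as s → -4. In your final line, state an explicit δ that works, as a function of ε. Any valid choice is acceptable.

Let ε > 0. We want δ > 0 with 0 < |s + 4| < δ ⇒ |(-6s + 6)/(s + 11) − (30/7)| < ε.
Combining over a common denominator, (-6s + 6)/(s + 11) − (30/7) = [(-6s + 6)·7 − 30·(s + 11)] / [7·(s + 11)] = -72(s + 4) / (7(s + 11)).
So |(-6s + 6)/(s + 11) − (30/7)| = 72|s + 4| / (7·|s + 11|).
Require δ ≤ 7/2, so |s + 11| ≥ |7| − |s + 4| > 7 − 7/2 = 7/2.
Hence |(-6s + 6)/(s + 11) − (30/7)| < 72|s + 4|/(7·(7/2)) = (144/49)|s + 4|, which is < ε once |s + 4| < (49/144)ε.
Take δ = min(7/2, (49/144)ε). Then 0 < |s + 4| < δ forces both bounds, so |(-6s + 6)/(s + 11) − (30/7)| < ε.

δ = min(7/2, (49/144)ε)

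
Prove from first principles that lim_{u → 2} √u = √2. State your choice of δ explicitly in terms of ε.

δ = min(2, √2·ε)

Fix ε > 0. We want δ > 0 such that 0 < |u − 2| < δ implies |√u − √2| < ε.
Rationalise: √u − √2 = (u − 2)/(√u + √2), so |√u − √2| = |u − 2|/(√u + √2).
Restrict δ ≤ 2 so that |u − 2| < 2 forces u > 0, and then √u + √2 > √2.
Hence |√u − √2| < |u − 2|/√2, which is < ε once |u − 2| < √2·ε.
Take δ = min(2, √2·ε). If 0 < |u − 2| < δ then u > 0 and |√u − √2| < |u − 2|/√2 < ε.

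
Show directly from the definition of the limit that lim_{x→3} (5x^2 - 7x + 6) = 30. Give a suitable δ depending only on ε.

δ = min(1, ε/28)

Suppose ε > 0. We want δ > 0 such that 0 < |x − 3| < δ implies |(5x^2 - 7x + 6) − 30| < ε.
(5x^2 - 7x + 6) − 30 = 5x^2 - 7x - 24 = (x − 3)(5x + 8).
So |(5x^2 - 7x + 6) − 30| = |x − 3|·|5x + 8|.
Assume first that |x − 3| < 1, so |x| < 4. Then |5x + 8| ≤ 5·4 + 8 = 28.
Hence |(5x^2 - 7x + 6) − 30| ≤ 28|x − 3| < ε provided |x − 3| < ε/28.
Choosing δ = min(1, ε/28) ensures both conditions, hence |(5x^2 - 7x + 6) − 30| < ε.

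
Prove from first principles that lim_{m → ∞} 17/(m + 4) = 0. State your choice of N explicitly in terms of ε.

N = 17/ε

Let ε > 0 be given. For m ≥ 1, |17/(m + 4) − 0| = 17/(m + 4) ≤ 17/m.
We need 17/m < ε, i.e. m > 17/ε.
Take N = 17/ε. If m > N then |17/(m + 4)| ≤ 17/m < ε.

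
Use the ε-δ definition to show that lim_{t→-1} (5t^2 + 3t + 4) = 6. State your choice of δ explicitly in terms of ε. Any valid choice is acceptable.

Let ε > 0. We want δ > 0 such that 0 < |t + 1| < δ implies |(5t^2 + 3t + 4) − 6| < ε.
(5t^2 + 3t + 4) − 6 = 5t^2 + 3t - 2 = (t + 1)(5t - 2).
So |(5t^2 + 3t + 4) − 6| = |t + 1|·|5t - 2|.
Assume first that |t + 1| < 2, so |t| < 3. Then |5t - 2| ≤ 5·3 + 2 = 17.
Hence |(5t^2 + 3t + 4) − 6| ≤ 17|t + 1| < ε provided |t + 1| < ε/17.
Take δ = min(2, ε/17). Then 0 < |t + 1| < δ gives both |t + 1| < 2 and |t + 1| < ε/17, so |(5t^2 + 3t + 4) − 6| < ε.

δ = min(2, ε/17)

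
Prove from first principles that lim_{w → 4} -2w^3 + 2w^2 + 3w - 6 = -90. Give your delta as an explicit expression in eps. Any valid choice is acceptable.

Let eps > 0 be given. We want delta > 0 such that 0 < |w − 4| < delta implies |(-2w^3 + 2w^2 + 3w - 6) + 90| < eps.
(-2w^3 + 2w^2 + 3w - 6) + 90 = -2w^3 + 2w^2 + 3w + 84 = (w − 4)(-2w^2 - 6w - 21).
So |(-2w^3 + 2w^2 + 3w - 6) + 90| = |w − 4|·|-2w^2 - 6w - 21|.
Require delta ≤ 1. Then |w − 4| < 1 gives |w| < 5, and by the triangle inequality |-2w^2 - 6w - 21| ≤ 2·5^2 + 6·5 + 21 = 101.
Hence |(-2w^3 + 2w^2 + 3w - 6) + 90| ≤ 101|w − 4| < eps provided |w − 4| < eps/101.
Take delta = min(1, eps/101). Then 0 < |w − 4| < delta gives both |w − 4| < 1 and |w − 4| < eps/101, so |(-2w^3 + 2w^2 + 3w - 6) + 90| < eps.

delta = min(1, eps/101)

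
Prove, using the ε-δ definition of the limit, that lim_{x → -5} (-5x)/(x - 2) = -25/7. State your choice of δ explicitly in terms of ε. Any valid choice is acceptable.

δ = min(7/2, (49/20)ε)

Let ε > 0 be given. We want δ > 0 with 0 < |x + 5| < δ ⇒ |(-5x)/(x - 2) + 25/7| < ε.
Combining over a common denominator, (-5x)/(x - 2) + 25/7 = [(-5x)·(-7) − 25·(x - 2)] / [(-7)·(x - 2)] = 10(x + 5) / ((-7)(x - 2)).
So |(-5x)/(x - 2) + 25/7| = 10|x + 5| / (7·|x − 2|).
Require δ ≤ 7/2, so |x − 2| ≥ |-7| − |x + 5| > 7 − 7/2 = 7/2.
Hence |(-5x)/(x - 2) + 25/7| < 10|x + 5|/(7·(7/2)) = (20/49)|x + 5|, which is < ε once |x + 5| < (49/20)ε.
Take δ = min(7/2, (49/20)ε). Then 0 < |x + 5| < δ forces both bounds, so |(-5x)/(x - 2) + 25/7| < ε.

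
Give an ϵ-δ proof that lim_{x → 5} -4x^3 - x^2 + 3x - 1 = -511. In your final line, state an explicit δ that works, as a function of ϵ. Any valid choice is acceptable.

δ = min(1, ϵ/372)

Fix ϵ > 0. We want δ > 0 such that 0 < |x − 5| < δ implies |(-4x^3 - x^2 + 3x - 1) + 511| < ϵ.
(-4x^3 - x^2 + 3x - 1) + 511 = -4x^3 - x^2 + 3x + 510 = (x − 5)(-4x^2 - 21x - 102).
So |(-4x^3 - x^2 + 3x - 1) + 511| = |x − 5|·|-4x^2 - 21x - 102|.
Assume first that |x − 5| < 1, so |x| < 6. Then |-4x^2 - 21x - 102| ≤ 4·6^2 + 21·6 + 102 = 372.
Hence |(-4x^3 - x^2 + 3x - 1) + 511| ≤ 372|x − 5| < ϵ provided |x − 5| < ϵ/372.
Take δ = min(1, ϵ/372). Then 0 < |x − 5| < δ gives both |x − 5| < 1 and |x − 5| < ϵ/372, so |(-4x^3 - x^2 + 3x - 1) + 511| < ϵ.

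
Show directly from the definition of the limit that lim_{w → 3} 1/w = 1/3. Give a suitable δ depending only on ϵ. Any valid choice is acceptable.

δ = min(3/2, (9/2)ϵ)

Let ϵ > 0 be given. We seek δ > 0 such that 0 < |w − 3| < δ implies |1/w − (1/3)| < ϵ.
|1/w − (1/3)| = |3 − w|/(3·|w|) = |w − 3|/(3|w|).
Require δ ≤ 3/2 so that |w| > 3 − 3/2 = 3/2, hence 3|w| > 9/2.
Then |1/w − (1/3)| < |w − 3|/(9/2), which is < ϵ when |w − 3| < (9/2)ϵ.
Take δ = min(3/2, (9/2)ϵ). Then 0 < |w − 3| < δ gives both |w − 3| < 3/2 and |w − 3| < (9/2)ϵ, so |1/w − (1/3)| < ϵ.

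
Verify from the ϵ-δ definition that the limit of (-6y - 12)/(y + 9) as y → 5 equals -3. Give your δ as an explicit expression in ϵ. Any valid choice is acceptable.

Let ϵ > 0. We want δ > 0 with 0 < |y − 5| < δ ⇒ |(-6y - 12)/(y + 9) + 3| < ϵ.
Combining over a common denominator, (-6y - 12)/(y + 9) + 3 = [(-6y - 12)·14 − (-42)·(y + 9)] / [14·(y + 9)] = -42(y − 5) / (14(y + 9)).
So |(-6y - 12)/(y + 9) + 3| = 42|y − 5| / (14·|y + 9|).
Restrict δ ≤ 7. Then |y − 5| < 7 gives |y + 9| = |(y − 5) + 14| ≥ 14 − 7 = 7.
Hence |(-6y - 12)/(y + 9) + 3| < 42|y − 5|/(14·7) = (3/7)|y − 5|, which is < ϵ once |y − 5| < (7/3)ϵ.
Take δ = min(7, (7/3)ϵ). Then 0 < |y − 5| < δ forces both bounds, so |(-6y - 12)/(y + 9) + 3| < ϵ.

δ = min(7, (7/3)ϵ)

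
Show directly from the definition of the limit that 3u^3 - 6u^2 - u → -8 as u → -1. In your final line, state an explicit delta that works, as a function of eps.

delta = min(1, eps/38)

Let eps > 0. We want delta > 0 such that 0 < |u + 1| < delta implies |(3u^3 - 6u^2 - u) + 8| < eps.
(3u^3 - 6u^2 - u) + 8 = 3u^3 - 6u^2 - u + 8 = (u + 1)(3u^2 - 9u + 8).
So |(3u^3 - 6u^2 - u) + 8| = |u + 1|·|3u^2 - 9u + 8|.
Require delta ≤ 1. Then |u + 1| < 1 gives |u| < 2, and by the triangle inequality |3u^2 - 9u + 8| ≤ 3·2^2 + 9·2 + 8 = 38.
Hence |(3u^3 - 6u^2 - u) + 8| ≤ 38|u + 1| < eps provided |u + 1| < eps/38.
Take delta = min(1, eps/38). Then 0 < |u + 1| < delta gives both |u + 1| < 1 and |u + 1| < eps/38, so |(3u^3 - 6u^2 - u) + 8| < eps.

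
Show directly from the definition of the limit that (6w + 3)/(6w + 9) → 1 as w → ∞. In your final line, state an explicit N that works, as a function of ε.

Suppose ε > 0. We seek N > 0 such that w > N implies |(6w + 3)/(6w + 9) − 1| < ε.
(6w + 3)/(6w + 9) − 1 = (6(6w + 3) − 6(6w + 9)) / (6(6w + 9)) = -36/(6(6w + 9)).
For w > 0 we have 6w + 9 > 6w, so |(6w + 3)/(6w + 9) − 1| = 36/(6(6w + 9)) < 36/(6·6w) = 1/w.
Thus |(6w + 3)/(6w + 9) − 1| < ε whenever w > 1/ε.
Take N = 1/ε. If w > N then |(6w + 3)/(6w + 9) − 1| < 1/w < ε.

N = 1/ε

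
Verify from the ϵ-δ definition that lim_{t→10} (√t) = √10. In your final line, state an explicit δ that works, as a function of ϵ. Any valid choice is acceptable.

δ = min(10, √10·ϵ)

Let ϵ > 0 be given. We want δ > 0 such that 0 < |t − 10| < δ implies |√t − √10| < ϵ.
Rationalise: √t − √10 = (t − 10)/(√t + √10), so |√t − √10| = |t − 10|/(√t + √10).
Restrict δ ≤ 10 so that |t − 10| < 10 forces t > 0, and then √t + √10 > √10.
Hence |√t − √10| < |t − 10|/√10, which is < ϵ once |t − 10| < √10·ϵ.
Take δ = min(10, √10·ϵ). If 0 < |t − 10| < δ then t > 0 and |√t − √10| < |t − 10|/√10 < ϵ.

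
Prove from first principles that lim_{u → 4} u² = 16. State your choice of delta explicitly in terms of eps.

Fix eps > 0. We seek delta > 0 with 0 < |u − 4| < delta ⇒ |u² − 16| < eps.
Factor: u² − 16 = (u − 4)(u + 4), so |u² − 16| = |u − 4|·|u + 4|.
Restrict delta ≤ 1. Then |u − 4| < 1 gives |u| < 5, so by the triangle inequality |u + 4| ≤ 5 + 4 = 9.
Hence |u² − 16| ≤ 9|u − 4|, which is < eps once |u − 4| < eps/9.
Take delta = min(1, eps/9). If 0 < |u − 4| < delta then both bounds hold and |u² − 16| ≤ 9|u − 4| < 9·(eps/9) = eps.

delta = min(1, eps/9)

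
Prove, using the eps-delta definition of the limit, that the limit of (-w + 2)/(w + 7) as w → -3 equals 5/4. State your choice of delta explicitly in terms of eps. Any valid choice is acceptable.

delta = min(2, (8/9)eps)

Fix eps > 0. We want delta > 0 with 0 < |w + 3| < delta ⇒ |(-w + 2)/(w + 7) − (5/4)| < eps.
Combining over a common denominator, (-w + 2)/(w + 7) − (5/4) = [(-w + 2)·4 − 5·(w + 7)] / [4·(w + 7)] = -9(w + 3) / (4(w + 7)).
So |(-w + 2)/(w + 7) − (5/4)| = 9|w + 3| / (4·|w + 7|).
Restrict delta ≤ 2. Then |w + 3| < 2 gives |w + 7| = |(w + 3) + 4| ≥ 4 − 2 = 2.
Hence |(-w + 2)/(w + 7) − (5/4)| < 9|w + 3|/(4·2) = (9/8)|w + 3|, which is < eps once |w + 3| < (8/9)eps.
Take delta = min(2, (8/9)eps). Then 0 < |w + 3| < delta forces both bounds, so |(-w + 2)/(w + 7) − (5/4)| < eps.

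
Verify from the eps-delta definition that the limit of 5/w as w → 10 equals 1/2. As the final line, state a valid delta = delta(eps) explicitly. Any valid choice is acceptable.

Let eps > 0. We seek delta > 0 such that 0 < |w − 10| < delta implies |5/w − (1/2)| < eps.
|5/w − (1/2)| = 5·|10 − w|/(10·|w|) = 5|w − 10|/(10|w|).
Require delta ≤ 5 so that |w| > 10 − 5 = 5, hence 10|w| > 50.
Then |5/w − (1/2)| < 5|w − 10|/50, which is < eps when |w − 10| < 10eps.
Take delta = min(5, 10eps). Then 0 < |w − 10| < delta gives both |w − 10| < 5 and |w − 10| < 10eps, so |5/w − (1/2)| < eps.

delta = min(5, 10eps)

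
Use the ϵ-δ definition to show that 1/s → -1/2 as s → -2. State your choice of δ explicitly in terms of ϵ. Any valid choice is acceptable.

δ = min(1, 2ϵ)

Let ϵ > 0. We seek δ > 0 such that 0 < |s + 2| < δ implies |1/s + 1/2| < ϵ.
|1/s + 1/2| = |-2 − s|/(2·|s|) = |s + 2|/(2|s|).
Require δ ≤ 1 so that |s| > 2 − 1 = 1, hence 2|s| > 2.
Then |1/s + 1/2| < |s + 2|/2, which is < ϵ when |s + 2| < 2ϵ.
Take δ = min(1, 2ϵ). Then 0 < |s + 2| < δ gives both |s + 2| < 1 and |s + 2| < 2ϵ, so |1/s + 1/2| < ϵ.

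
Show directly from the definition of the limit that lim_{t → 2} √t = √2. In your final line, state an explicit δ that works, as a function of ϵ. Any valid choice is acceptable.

Let ϵ > 0 be given. We want δ > 0 such that 0 < |t − 2| < δ implies |√t − √2| < ϵ.
Rationalise: √t − √2 = (t − 2)/(√t + √2), so |√t − √2| = |t − 2|/(√t + √2).
Restrict δ ≤ 2 so that |t − 2| < 2 forces t > 0, and then √t + √2 > √2.
Hence |√t − √2| < |t − 2|/√2, which is < ϵ once |t − 2| < √2·ϵ.
Take δ = min(2, √2·ϵ). If 0 < |t − 2| < δ then t > 0 and |√t − √2| < |t − 2|/√2 < ϵ.

δ = min(2, √2·ϵ)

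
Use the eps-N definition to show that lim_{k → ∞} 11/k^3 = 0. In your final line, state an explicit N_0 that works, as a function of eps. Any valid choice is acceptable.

N_0 = (11/eps)^{1/3}

Let eps > 0. For k ≥ 1, |11/k^3 − 0| = 11/k^3.
11/k^3 < eps ⇔ k^3 > 11/eps ⇔ k > (11/eps)^{1/3}.
Take N_0 = (11/eps)^{1/3}. Then k > N_0 implies 11/k^3 < eps.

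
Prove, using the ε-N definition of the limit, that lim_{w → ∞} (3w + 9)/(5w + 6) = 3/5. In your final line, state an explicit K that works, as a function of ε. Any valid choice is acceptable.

K = (27/25)/ε

Suppose ε > 0. We seek K > 0 such that w > K implies |(3w + 9)/(5w + 6) − (3/5)| < ε.
(3w + 9)/(5w + 6) − (3/5) = (5(3w + 9) − 3(5w + 6)) / (5(5w + 6)) = 27/(5(5w + 6)).
For w > 0 we have 5w + 6 > 5w, so |(3w + 9)/(5w + 6) − (3/5)| = 27/(5(5w + 6)) < 27/(5·5w) = (27/25)/w.
Thus |(3w + 9)/(5w + 6) − (3/5)| < ε whenever w > (27/25)/ε.
Take K = (27/25)/ε. If w > K then |(3w + 9)/(5w + 6) − (3/5)| < (27/25)/w < ε.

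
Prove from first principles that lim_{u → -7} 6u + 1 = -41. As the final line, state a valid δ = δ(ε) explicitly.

Fix ε > 0. We need δ > 0 so that 0 < |u + 7| < δ implies |(6u + 1) + 41| < ε.
Since (6u + 1) + 41 = 6(u + 7), we have |(6u + 1) + 41| = 6|u + 7|.
Thus it suffices that |u + 7| < ε/6.
Take δ = ε/6. If 0 < |u + 7| < δ then |(6u + 1) + 41| = 6|u + 7| < 6·(ε/6) = ε.

δ = ε/6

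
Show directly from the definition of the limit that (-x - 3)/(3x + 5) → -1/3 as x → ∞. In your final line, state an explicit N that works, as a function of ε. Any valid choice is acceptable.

N = (4/9)/ε

Suppose ε > 0. We seek N > 0 such that x > N implies |(-x - 3)/(3x + 5) + 1/3| < ε.
(-x - 3)/(3x + 5) + 1/3 = (3(-x - 3) − (-1)(3x + 5)) / (3(3x + 5)) = -4/(3(3x + 5)).
For x > 0 we have 3x + 5 > 3x, so |(-x - 3)/(3x + 5) + 1/3| = 4/(3(3x + 5)) < 4/(3·3x) = (4/9)/x.
Thus |(-x - 3)/(3x + 5) + 1/3| < ε whenever x > (4/9)/ε.
Take N = (4/9)/ε. If x > N then |(-x - 3)/(3x + 5) + 1/3| < (4/9)/x < ε.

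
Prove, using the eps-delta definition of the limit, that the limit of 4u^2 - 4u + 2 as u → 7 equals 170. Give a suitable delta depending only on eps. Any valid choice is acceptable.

Let eps > 0. We want delta > 0 such that 0 < |u − 7| < delta implies |(4u^2 - 4u + 2) − 170| < eps.
(4u^2 - 4u + 2) − 170 = 4u^2 - 4u - 168 = (u − 7)(4u + 24).
So |(4u^2 - 4u + 2) − 170| = |u − 7|·|4u + 24|.
Assume first that |u − 7| < 2, so |u| < 9. Then |4u + 24| ≤ 4·9 + 24 = 60.
Hence |(4u^2 - 4u + 2) − 170| ≤ 60|u − 7| < eps provided |u − 7| < eps/60.
Choosing delta = min(2, eps/60) ensures both conditions, hence |(4u^2 - 4u + 2) − 170| < eps.

delta = min(2, eps/60)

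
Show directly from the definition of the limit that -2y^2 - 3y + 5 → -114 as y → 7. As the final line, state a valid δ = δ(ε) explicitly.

Fix ε > 0. We want δ > 0 such that 0 < |y − 7| < δ implies |(-2y^2 - 3y + 5) + 114| < ε.
(-2y^2 - 3y + 5) + 114 = -2y^2 - 3y + 119 = (y − 7)(-2y - 17).
So |(-2y^2 - 3y + 5) + 114| = |y − 7|·|-2y - 17|.
Assume first that |y − 7| < 1, so |y| < 8. Then |-2y - 17| ≤ 2·8 + 17 = 33.
Hence |(-2y^2 - 3y + 5) + 114| ≤ 33|y − 7| < ε provided |y − 7| < ε/33.
Take δ = min(1, ε/33). Then 0 < |y − 7| < δ gives both |y − 7| < 1 and |y − 7| < ε/33, so |(-2y^2 - 3y + 5) + 114| < ε.

δ = min(1, ε/33)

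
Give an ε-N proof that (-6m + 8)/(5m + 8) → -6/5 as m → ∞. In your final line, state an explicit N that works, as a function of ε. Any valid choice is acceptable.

Fix ε > 0. For m ≥ 1, |(-6m + 8)/(5m + 8) + 6/5| = |88|/(5(5m + 8)) = 88/(5(5m + 8)).
Since 5m + 8 ≥ 5m for m ≥ 1, this is ≤ 88/(5·5m) = (88/25)/m.
So |(-6m + 8)/(5m + 8) + 6/5| < ε whenever m > (88/25)/ε.
Take N = (88/25)/ε. If m > N then |(-6m + 8)/(5m + 8) + 6/5| ≤ (88/25)/m < ε.

N = (88/25)/ε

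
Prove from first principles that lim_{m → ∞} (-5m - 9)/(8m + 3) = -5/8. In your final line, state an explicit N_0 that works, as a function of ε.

Fix ε > 0. For m ≥ 1, |(-5m - 9)/(8m + 3) + 5/8| = |-57|/(8(8m + 3)) = 57/(8(8m + 3)).
Since 8m + 3 ≥ 8m for m ≥ 1, this is ≤ 57/(8·8m) = (57/64)/m.
So |(-5m - 9)/(8m + 3) + 5/8| < ε whenever m > (57/64)/ε.
Take N_0 = (57/64)/ε. If m > N_0 then |(-5m - 9)/(8m + 3) + 5/8| ≤ (57/64)/m < ε.

N_0 = (57/64)/ε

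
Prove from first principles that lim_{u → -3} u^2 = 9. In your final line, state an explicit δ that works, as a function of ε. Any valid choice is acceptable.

Suppose ε > 0. We seek δ > 0 with 0 < |u + 3| < δ ⇒ |u^2 − 9| < ε.
Factor: u^2 − 9 = (u + 3)(u - 3), so |u^2 − 9| = |u + 3|·|u - 3|.
Restrict δ ≤ 2. Then |u + 3| < 2 gives |u| < 5, so by the triangle inequality |u - 3| ≤ 5 + 3 = 8.
Hence |u^2 − 9| ≤ 8|u + 3|, which is < ε once |u + 3| < ε/8.
Take δ = min(2, ε/8). If 0 < |u + 3| < δ then both bounds hold and |u^2 − 9| ≤ 8|u + 3| < 8·(ε/8) = ε.

δ = min(2, ε/8)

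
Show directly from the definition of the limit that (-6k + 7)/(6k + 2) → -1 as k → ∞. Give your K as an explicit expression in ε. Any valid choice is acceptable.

K = (3/2)/ε

Suppose ε > 0. For k ≥ 1, |(-6k + 7)/(6k + 2) + 1| = |54|/(6(6k + 2)) = 54/(6(6k + 2)).
Since 6k + 2 ≥ 6k for k ≥ 1, this is ≤ 54/(6·6k) = (3/2)/k.
So |(-6k + 7)/(6k + 2) + 1| < ε whenever k > (3/2)/ε.
Take K = (3/2)/ε. If k > K then |(-6k + 7)/(6k + 2) + 1| ≤ (3/2)/k < ε.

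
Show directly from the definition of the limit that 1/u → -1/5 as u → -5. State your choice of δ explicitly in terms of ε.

Let ε > 0. We seek δ > 0 such that 0 < |u + 5| < δ implies |1/u + 1/5| < ε.
|1/u + 1/5| = |-5 − u|/(5·|u|) = |u + 5|/(5|u|).
Restrict δ ≤ 5/2. Then |u + 5| < 5/2 gives |u| > 5/2, so 5|u| > 25/2.
Then |1/u + 1/5| < |u + 5|/(25/2), which is < ε when |u + 5| < (25/2)ε.
Take δ = min(5/2, (25/2)ε). Then 0 < |u + 5| < δ gives both |u + 5| < 5/2 and |u + 5| < (25/2)ε, so |1/u + 1/5| < ε.

δ = min(5/2, (25/2)ε)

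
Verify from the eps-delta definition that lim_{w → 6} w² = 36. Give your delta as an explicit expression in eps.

delta = min(1, eps/13)

Let eps > 0 be given. We seek delta > 0 with 0 < |w − 6| < delta ⇒ |w² − 36| < eps.
Factor: w² − 36 = (w − 6)(w + 6), so |w² − 36| = |w − 6|·|w + 6|.
Restrict delta ≤ 1. Then |w − 6| < 1 gives |w| < 7, so by the triangle inequality |w + 6| ≤ 7 + 6 = 13.
Hence |w² − 36| ≤ 13|w − 6|, which is < eps once |w − 6| < eps/13.
Take delta = min(1, eps/13). If 0 < |w − 6| < delta then both bounds hold and |w² − 36| ≤ 13|w − 6| < 13·(eps/13) = eps.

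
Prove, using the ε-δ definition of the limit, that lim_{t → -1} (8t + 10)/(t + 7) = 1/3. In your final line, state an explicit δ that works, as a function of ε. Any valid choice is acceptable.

Fix ε > 0. We want δ > 0 with 0 < |t + 1| < δ ⇒ |(8t + 10)/(t + 7) − (1/3)| < ε.
Combining over a common denominator, (8t + 10)/(t + 7) − (1/3) = [(8t + 10)·6 − 2·(t + 7)] / [6·(t + 7)] = 46(t + 1) / (6(t + 7)).
So |(8t + 10)/(t + 7) − (1/3)| = 46|t + 1| / (6·|t + 7|).
Require δ ≤ 3, so |t + 7| ≥ |6| − |t + 1| > 6 − 3 = 3.
Hence |(8t + 10)/(t + 7) − (1/3)| < 46|t + 1|/(6·3) = (23/9)|t + 1|, which is < ε once |t + 1| < (9/23)ε.
Take δ = min(3, (9/23)ε). Then 0 < |t + 1| < δ forces both bounds, so |(8t + 10)/(t + 7) − (1/3)| < ε.

δ = min(3, (9/23)ε)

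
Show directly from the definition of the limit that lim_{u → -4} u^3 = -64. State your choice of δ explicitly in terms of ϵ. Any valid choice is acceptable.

Fix ϵ > 0. We seek δ > 0 with 0 < |u + 4| < δ ⇒ |u^3 + 64| < ϵ.
Factor: u^3 + 64 = (u + 4)(u^2 - 4u + 16), so |u^3 + 64| = |u + 4|·|u^2 - 4u + 16|.
Restrict δ ≤ 2. Then |u + 4| < 2 gives |u| < 6, so by the triangle inequality |u^2 - 4u + 16| ≤ 6^2 + 4·6 + 16 = 76.
Hence |u^3 + 64| ≤ 76|u + 4|, which is < ϵ once |u + 4| < ϵ/76.
Take δ = min(2, ϵ/76). If 0 < |u + 4| < δ then both bounds hold and |u^3 + 64| ≤ 76|u + 4| < 76·(ϵ/76) = ϵ.

δ = min(2, ϵ/76)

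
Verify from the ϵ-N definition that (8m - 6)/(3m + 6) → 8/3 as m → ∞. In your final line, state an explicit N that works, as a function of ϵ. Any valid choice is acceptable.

Let ϵ > 0 be given. For m ≥ 1, |(8m - 6)/(3m + 6) − (8/3)| = |-66|/(3(3m + 6)) = 66/(3(3m + 6)).
Since 3m + 6 ≥ 3m for m ≥ 1, this is ≤ 66/(3·3m) = (22/3)/m.
So |(8m - 6)/(3m + 6) − (8/3)| < ϵ whenever m > (22/3)/ϵ.
Take N = (22/3)/ϵ. If m > N then |(8m - 6)/(3m + 6) − (8/3)| ≤ (22/3)/m < ϵ.

N = (22/3)/ϵ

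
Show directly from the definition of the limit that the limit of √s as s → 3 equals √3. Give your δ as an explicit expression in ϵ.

Let ϵ > 0 be given. We want δ > 0 such that 0 < |s − 3| < δ implies |√s − √3| < ϵ.
Multiplying by the conjugate, |√s − √3| = |s − 3|/(√s + √3).
Restrict δ ≤ 3 so that |s − 3| < 3 forces s > 0, and then √s + √3 > √3.
Hence |√s − √3| < |s − 3|/√3, which is < ϵ once |s − 3| < √3·ϵ.
Take δ = min(3, √3·ϵ). If 0 < |s − 3| < δ then s > 0 and |√s − √3| < |s − 3|/√3 < ϵ.

δ = min(3, √3·ϵ)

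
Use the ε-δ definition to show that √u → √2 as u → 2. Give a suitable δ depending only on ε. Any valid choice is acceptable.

Fix ε > 0. We want δ > 0 such that 0 < |u − 2| < δ implies |√u − √2| < ε.
Multiplying by the conjugate, |√u − √2| = |u − 2|/(√u + √2).
Restrict δ ≤ 2 so that |u − 2| < 2 forces u > 0, and then √u + √2 > √2.
Hence |√u − √2| < |u − 2|/√2, which is < ε once |u − 2| < √2·ε.
Take δ = min(2, √2·ε). If 0 < |u − 2| < δ then u > 0 and |√u − √2| < |u − 2|/√2 < ε.

δ = min(2, √2·ε)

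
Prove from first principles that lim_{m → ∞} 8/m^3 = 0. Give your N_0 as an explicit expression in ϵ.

Suppose ϵ > 0. For m ≥ 1, |8/m^3 − 0| = 8/m^3.
8/m^3 < ϵ ⇔ m^3 > 8/ϵ ⇔ m > (8/ϵ)^{1/3}.
Take N_0 = (8/ϵ)^{1/3}. Then m > N_0 implies 8/m^3 < ϵ.

N_0 = (8/ϵ)^{1/3}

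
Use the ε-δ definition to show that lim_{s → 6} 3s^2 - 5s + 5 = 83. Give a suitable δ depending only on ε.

δ = min(1, ε/34)

Suppose ε > 0. We want δ > 0 such that 0 < |s − 6| < δ implies |(3s^2 - 5s + 5) − 83| < ε.
(3s^2 - 5s + 5) − 83 = 3s^2 - 5s - 78 = (s − 6)(3s + 13).
So |(3s^2 - 5s + 5) − 83| = |s − 6|·|3s + 13|.
Require δ ≤ 1. Then |s − 6| < 1 gives |s| < 7, and by the triangle inequality |3s + 13| ≤ 3·7 + 13 = 34.
Hence |(3s^2 - 5s + 5) − 83| ≤ 34|s − 6| < ε provided |s − 6| < ε/34.
Take δ = min(1, ε/34). Then 0 < |s − 6| < δ gives both |s − 6| < 1 and |s − 6| < ε/34, so |(3s^2 - 5s + 5) − 83| < ε.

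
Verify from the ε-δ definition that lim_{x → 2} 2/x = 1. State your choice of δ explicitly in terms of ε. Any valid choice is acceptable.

Fix ε > 0. We seek δ > 0 such that 0 < |x − 2| < δ implies |2/x − 1| < ε.
|2/x − 1| = 2·|2 − x|/(2·|x|) = 2|x − 2|/(2|x|).
Restrict δ ≤ 1. Then |x − 2| < 1 gives |x| > 1, so 2|x| > 2.
Then |2/x − 1| < 2|x − 2|/2, which is < ε when |x − 2| < ε.
Take δ = min(1, ε). Then 0 < |x − 2| < δ gives both |x − 2| < 1 and |x − 2| < ε, so |2/x − 1| < ε.

δ = min(1, ε)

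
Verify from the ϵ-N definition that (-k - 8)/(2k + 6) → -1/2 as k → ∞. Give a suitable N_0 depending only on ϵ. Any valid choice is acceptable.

N_0 = (5/2)/ϵ

Let ϵ > 0 be given. For k ≥ 1, |(-k - 8)/(2k + 6) + 1/2| = |-10|/(2(2k + 6)) = 10/(2(2k + 6)).
Since 2k + 6 ≥ 2k for k ≥ 1, this is ≤ 10/(2·2k) = (5/2)/k.
So |(-k - 8)/(2k + 6) + 1/2| < ϵ whenever k > (5/2)/ϵ.
Take N_0 = (5/2)/ϵ. If k > N_0 then |(-k - 8)/(2k + 6) + 1/2| ≤ (5/2)/k < ϵ.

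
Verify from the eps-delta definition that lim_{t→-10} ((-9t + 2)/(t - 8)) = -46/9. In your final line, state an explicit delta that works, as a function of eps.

Let eps > 0. We want delta > 0 with 0 < |t + 10| < delta ⇒ |(-9t + 2)/(t - 8) + 46/9| < eps.
Combining over a common denominator, (-9t + 2)/(t - 8) + 46/9 = [(-9t + 2)·(-18) − 92·(t - 8)] / [(-18)·(t - 8)] = 70(t + 10) / ((-18)(t - 8)).
So |(-9t + 2)/(t - 8) + 46/9| = 70|t + 10| / (18·|t − 8|).
Require delta ≤ 9, so |t − 8| ≥ |-18| − |t + 10| > 18 − 9 = 9.
Hence |(-9t + 2)/(t - 8) + 46/9| < 70|t + 10|/(18·9) = (35/81)|t + 10|, which is < eps once |t + 10| < (81/35)eps.
Take delta = min(9, (81/35)eps). Then 0 < |t + 10| < delta forces both bounds, so |(-9t + 2)/(t - 8) + 46/9| < eps.

delta = min(9, (81/35)eps)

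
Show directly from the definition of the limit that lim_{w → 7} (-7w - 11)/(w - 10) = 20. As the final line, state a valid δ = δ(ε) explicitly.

Suppose ε > 0. We want δ > 0 with 0 < |w − 7| < δ ⇒ |(-7w - 11)/(w - 10) − 20| < ε.
Combining over a common denominator, (-7w - 11)/(w - 10) − 20 = [(-7w - 11)·(-3) − (-60)·(w - 10)] / [(-3)·(w - 10)] = 81(w − 7) / ((-3)(w - 10)).
So |(-7w - 11)/(w - 10) − 20| = 81|w − 7| / (3·|w − 10|).
Require δ ≤ 3/2, so |w − 10| ≥ |-3| − |w − 7| > 3 − 3/2 = 3/2.
Hence |(-7w - 11)/(w - 10) − 20| < 81|w − 7|/(3·(3/2)) = 18|w − 7|, which is < ε once |w − 7| < (1/18)ε.
Take δ = min(3/2, (1/18)ε). Then 0 < |w − 7| < δ forces both bounds, so |(-7w - 11)/(w - 10) − 20| < ε.

δ = min(3/2, (1/18)ε)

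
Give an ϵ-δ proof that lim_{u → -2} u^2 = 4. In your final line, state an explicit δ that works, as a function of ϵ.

Suppose ϵ > 0. We seek δ > 0 with 0 < |u + 2| < δ ⇒ |u^2 − 4| < ϵ.
Factor: u^2 − 4 = (u + 2)(u - 2), so |u^2 − 4| = |u + 2|·|u - 2|.
Restrict δ ≤ 1. Then |u + 2| < 1 gives |u| < 3, so by the triangle inequality |u - 2| ≤ 3 + 2 = 5.
Hence |u^2 − 4| ≤ 5|u + 2|, which is < ϵ once |u + 2| < ϵ/5.
Take δ = min(1, ϵ/5). If 0 < |u + 2| < δ then both bounds hold and |u^2 − 4| ≤ 5|u + 2| < 5·(ϵ/5) = ϵ.

δ = min(1, ϵ/5)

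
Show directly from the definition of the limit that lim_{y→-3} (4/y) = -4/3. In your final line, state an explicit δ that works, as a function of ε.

δ = min(3/2, (9/8)ε)

Fix ε > 0. We seek δ > 0 such that 0 < |y + 3| < δ implies |4/y + 4/3| < ε.
|4/y + 4/3| = 4·|-3 − y|/(3·|y|) = 4|y + 3|/(3|y|).
Require δ ≤ 3/2 so that |y| > 3 − 3/2 = 3/2, hence 3|y| > 9/2.
Then |4/y + 4/3| < 4|y + 3|/(9/2), which is < ε when |y + 3| < (9/8)ε.
Take δ = min(3/2, (9/8)ε). Then 0 < |y + 3| < δ gives both |y + 3| < 3/2 and |y + 3| < (9/8)ε, so |4/y + 4/3| < ε.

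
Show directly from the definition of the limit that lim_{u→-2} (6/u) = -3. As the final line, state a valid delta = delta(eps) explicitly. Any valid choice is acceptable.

delta = min(1, (1/3)eps)

Let eps > 0 be given. We seek delta > 0 such that 0 < |u + 2| < delta implies |6/u + 3| < eps.
|6/u + 3| = 6·|-2 − u|/(2·|u|) = 6|u + 2|/(2|u|).
Restrict delta ≤ 1. Then |u + 2| < 1 gives |u| > 1, so 2|u| > 2.
Then |6/u + 3| < 6|u + 2|/2, which is < eps when |u + 2| < (1/3)eps.
Take delta = min(1, (1/3)eps). Then 0 < |u + 2| < delta gives both |u + 2| < 1 and |u + 2| < (1/3)eps, so |6/u + 3| < eps.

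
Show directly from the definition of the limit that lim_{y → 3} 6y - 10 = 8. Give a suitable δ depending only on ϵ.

δ = ϵ/6

Fix ϵ > 0. We need δ > 0 so that 0 < |y − 3| < δ implies |(6y - 10) − 8| < ϵ.
Since (6y - 10) − 8 = 6(y − 3), we have |(6y - 10) − 8| = 6|y − 3|.
So 6|y − 3| < ϵ exactly when |y − 3| < ϵ/6.
Choosing δ = ϵ/6 gives |(6y - 10) − 8| = 6|y − 3| < ϵ whenever |y − 3| < δ.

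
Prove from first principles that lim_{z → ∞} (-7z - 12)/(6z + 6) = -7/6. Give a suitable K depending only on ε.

Let ε > 0 be given. We seek K > 0 such that z > K implies |(-7z - 12)/(6z + 6) + 7/6| < ε.
(-7z - 12)/(6z + 6) + 7/6 = (6(-7z - 12) − (-7)(6z + 6)) / (6(6z + 6)) = -30/(6(6z + 6)).
For z > 0 we have 6z + 6 > 6z, so |(-7z - 12)/(6z + 6) + 7/6| = 30/(6(6z + 6)) < 30/(6·6z) = (5/6)/z.
Thus |(-7z - 12)/(6z + 6) + 7/6| < ε whenever z > (5/6)/ε.
Take K = (5/6)/ε. If z > K then |(-7z - 12)/(6z + 6) + 7/6| < (5/6)/z < ε.

K = (5/6)/ε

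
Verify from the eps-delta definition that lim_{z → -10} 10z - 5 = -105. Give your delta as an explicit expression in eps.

Suppose eps > 0. We need delta > 0 so that 0 < |z + 10| < delta implies |(10z - 5) + 105| < eps.
|(10z - 5) + 105| = |10z + 100| = 10|z + 10|.
Thus it suffices that |z + 10| < eps/10.
Choosing delta = eps/10 gives |(10z - 5) + 105| = 10|z + 10| < eps whenever |z + 10| < delta.

delta = eps/10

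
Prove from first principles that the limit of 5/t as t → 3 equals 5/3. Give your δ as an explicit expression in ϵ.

δ = min(3/2, (9/10)ϵ)

Let ϵ > 0 be given. We seek δ > 0 such that 0 < |t − 3| < δ implies |5/t − (5/3)| < ϵ.
|5/t − (5/3)| = 5·|3 − t|/(3·|t|) = 5|t − 3|/(3|t|).
Require δ ≤ 3/2 so that |t| > 3 − 3/2 = 3/2, hence 3|t| > 9/2.
Then |5/t − (5/3)| < 5|t − 3|/(9/2), which is < ϵ when |t − 3| < (9/10)ϵ.
Take δ = min(3/2, (9/10)ϵ). Then 0 < |t − 3| < δ gives both |t − 3| < 3/2 and |t − 3| < (9/10)ϵ, so |5/t − (5/3)| < ϵ.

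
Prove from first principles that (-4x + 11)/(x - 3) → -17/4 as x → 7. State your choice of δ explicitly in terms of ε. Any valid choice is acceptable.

δ = min(2, 8ε)

Let ε > 0. We want δ > 0 with 0 < |x − 7| < δ ⇒ |(-4x + 11)/(x - 3) + 17/4| < ε.
Combining over a common denominator, (-4x + 11)/(x - 3) + 17/4 = [(-4x + 11)·4 − (-17)·(x - 3)] / [4·(x - 3)] = 1(x − 7) / (4(x - 3)).
So |(-4x + 11)/(x - 3) + 17/4| = |x − 7| / (4·|x − 3|).
Restrict δ ≤ 2. Then |x − 7| < 2 gives |x − 3| = |(x − 7) + 4| ≥ 4 − 2 = 2.
Hence |(-4x + 11)/(x - 3) + 17/4| < |x − 7|/(4·2) = (1/8)|x − 7|, which is < ε once |x − 7| < 8ε.
Take δ = min(2, 8ε). Then 0 < |x − 7| < δ forces both bounds, so |(-4x + 11)/(x - 3) + 17/4| < ε.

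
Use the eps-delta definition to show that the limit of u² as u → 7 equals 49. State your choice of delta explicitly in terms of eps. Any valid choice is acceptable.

Let eps > 0 be given. We seek delta > 0 with 0 < |u − 7| < delta ⇒ |u² − 49| < eps.
Factor: u² − 49 = (u − 7)(u + 7), so |u² − 49| = |u − 7|·|u + 7|.
Restrict delta ≤ 1. Then |u − 7| < 1 gives |u| < 8, so by the triangle inequality |u + 7| ≤ 8 + 7 = 15.
Hence |u² − 49| ≤ 15|u − 7|, which is < eps once |u − 7| < eps/15.
Take delta = min(1, eps/15). If 0 < |u − 7| < delta then both bounds hold and |u² − 49| ≤ 15|u − 7| < 15·(eps/15) = eps.

delta = min(1, eps/15)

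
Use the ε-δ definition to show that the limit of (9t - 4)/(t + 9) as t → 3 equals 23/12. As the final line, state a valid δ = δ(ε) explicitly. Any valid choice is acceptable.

δ = min(6, (72/85)ε)

Let ε > 0 be given. We want δ > 0 with 0 < |t − 3| < δ ⇒ |(9t - 4)/(t + 9) − (23/12)| < ε.
Combining over a common denominator, (9t - 4)/(t + 9) − (23/12) = [(9t - 4)·12 − 23·(t + 9)] / [12·(t + 9)] = 85(t − 3) / (12(t + 9)).
So |(9t - 4)/(t + 9) − (23/12)| = 85|t − 3| / (12·|t + 9|).
Restrict δ ≤ 6. Then |t − 3| < 6 gives |t + 9| = |(t − 3) + 12| ≥ 12 − 6 = 6.
Hence |(9t - 4)/(t + 9) − (23/12)| < 85|t − 3|/(12·6) = (85/72)|t − 3|, which is < ε once |t − 3| < (72/85)ε.
Take δ = min(6, (72/85)ε). Then 0 < |t − 3| < δ forces both bounds, so |(9t - 4)/(t + 9) − (23/12)| < ε.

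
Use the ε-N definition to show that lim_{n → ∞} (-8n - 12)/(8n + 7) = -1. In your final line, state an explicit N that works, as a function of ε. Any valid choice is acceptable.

Suppose ε > 0. For n ≥ 1, |(-8n - 12)/(8n + 7) + 1| = |-40|/(8(8n + 7)) = 40/(8(8n + 7)).
Since 8n + 7 ≥ 8n for n ≥ 1, this is ≤ 40/(8·8n) = (5/8)/n.
So |(-8n - 12)/(8n + 7) + 1| < ε whenever n > (5/8)/ε.
Take N = (5/8)/ε. If n > N then |(-8n - 12)/(8n + 7) + 1| ≤ (5/8)/n < ε.

N = (5/8)/ε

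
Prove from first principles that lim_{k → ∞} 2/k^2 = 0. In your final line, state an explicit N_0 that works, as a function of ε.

Suppose ε > 0. For k ≥ 1, |2/k^2 − 0| = 2/k^2.
2/k^2 < ε ⇔ k^2 > 2/ε ⇔ k > (2/ε)^{1/2}.
Take N_0 = (2/ε)^{1/2}. Then k > N_0 implies 2/k^2 < ε.

N_0 = (2/ε)^{1/2}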